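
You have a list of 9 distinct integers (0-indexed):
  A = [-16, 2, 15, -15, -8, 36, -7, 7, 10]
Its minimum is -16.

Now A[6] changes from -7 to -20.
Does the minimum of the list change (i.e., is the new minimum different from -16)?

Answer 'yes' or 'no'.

Answer: yes

Derivation:
Old min = -16
Change: A[6] -7 -> -20
Changed element was NOT the min; min changes only if -20 < -16.
New min = -20; changed? yes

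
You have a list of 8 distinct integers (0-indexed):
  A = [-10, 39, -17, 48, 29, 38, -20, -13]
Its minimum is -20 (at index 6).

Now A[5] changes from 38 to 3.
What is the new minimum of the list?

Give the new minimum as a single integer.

Old min = -20 (at index 6)
Change: A[5] 38 -> 3
Changed element was NOT the old min.
  New min = min(old_min, new_val) = min(-20, 3) = -20

Answer: -20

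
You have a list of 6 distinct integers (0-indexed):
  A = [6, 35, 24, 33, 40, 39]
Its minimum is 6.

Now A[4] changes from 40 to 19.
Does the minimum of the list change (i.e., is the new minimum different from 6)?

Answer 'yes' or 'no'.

Old min = 6
Change: A[4] 40 -> 19
Changed element was NOT the min; min changes only if 19 < 6.
New min = 6; changed? no

Answer: no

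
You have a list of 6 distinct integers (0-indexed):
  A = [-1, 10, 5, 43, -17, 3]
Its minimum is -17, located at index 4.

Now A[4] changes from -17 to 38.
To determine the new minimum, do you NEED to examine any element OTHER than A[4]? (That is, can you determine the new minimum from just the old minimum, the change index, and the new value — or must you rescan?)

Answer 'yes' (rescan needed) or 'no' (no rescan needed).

Answer: yes

Derivation:
Old min = -17 at index 4
Change at index 4: -17 -> 38
Index 4 WAS the min and new value 38 > old min -17. Must rescan other elements to find the new min.
Needs rescan: yes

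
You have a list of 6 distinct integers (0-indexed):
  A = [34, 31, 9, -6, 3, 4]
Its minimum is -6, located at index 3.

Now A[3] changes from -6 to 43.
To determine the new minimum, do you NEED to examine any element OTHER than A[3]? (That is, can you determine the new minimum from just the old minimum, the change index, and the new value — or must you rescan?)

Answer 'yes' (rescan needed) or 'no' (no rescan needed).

Answer: yes

Derivation:
Old min = -6 at index 3
Change at index 3: -6 -> 43
Index 3 WAS the min and new value 43 > old min -6. Must rescan other elements to find the new min.
Needs rescan: yes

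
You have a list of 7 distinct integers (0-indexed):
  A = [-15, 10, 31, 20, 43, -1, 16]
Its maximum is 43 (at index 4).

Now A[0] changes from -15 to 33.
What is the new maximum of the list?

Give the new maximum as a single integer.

Old max = 43 (at index 4)
Change: A[0] -15 -> 33
Changed element was NOT the old max.
  New max = max(old_max, new_val) = max(43, 33) = 43

Answer: 43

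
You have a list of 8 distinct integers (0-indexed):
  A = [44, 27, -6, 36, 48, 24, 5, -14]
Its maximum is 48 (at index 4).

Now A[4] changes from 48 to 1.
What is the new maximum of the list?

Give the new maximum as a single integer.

Answer: 44

Derivation:
Old max = 48 (at index 4)
Change: A[4] 48 -> 1
Changed element WAS the max -> may need rescan.
  Max of remaining elements: 44
  New max = max(1, 44) = 44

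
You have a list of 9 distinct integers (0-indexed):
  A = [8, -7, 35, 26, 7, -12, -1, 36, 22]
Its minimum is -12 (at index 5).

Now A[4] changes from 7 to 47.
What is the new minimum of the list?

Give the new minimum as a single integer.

Old min = -12 (at index 5)
Change: A[4] 7 -> 47
Changed element was NOT the old min.
  New min = min(old_min, new_val) = min(-12, 47) = -12

Answer: -12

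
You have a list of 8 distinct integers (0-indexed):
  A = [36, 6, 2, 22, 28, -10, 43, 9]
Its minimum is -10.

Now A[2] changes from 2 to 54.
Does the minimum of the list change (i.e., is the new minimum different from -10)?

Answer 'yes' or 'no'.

Old min = -10
Change: A[2] 2 -> 54
Changed element was NOT the min; min changes only if 54 < -10.
New min = -10; changed? no

Answer: no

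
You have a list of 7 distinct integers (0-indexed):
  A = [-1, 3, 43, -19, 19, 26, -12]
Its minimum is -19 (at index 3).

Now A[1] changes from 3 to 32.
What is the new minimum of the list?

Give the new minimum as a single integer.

Answer: -19

Derivation:
Old min = -19 (at index 3)
Change: A[1] 3 -> 32
Changed element was NOT the old min.
  New min = min(old_min, new_val) = min(-19, 32) = -19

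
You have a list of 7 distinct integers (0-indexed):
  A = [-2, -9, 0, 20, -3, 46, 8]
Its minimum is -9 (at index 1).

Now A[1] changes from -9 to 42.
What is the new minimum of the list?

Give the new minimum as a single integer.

Old min = -9 (at index 1)
Change: A[1] -9 -> 42
Changed element WAS the min. Need to check: is 42 still <= all others?
  Min of remaining elements: -3
  New min = min(42, -3) = -3

Answer: -3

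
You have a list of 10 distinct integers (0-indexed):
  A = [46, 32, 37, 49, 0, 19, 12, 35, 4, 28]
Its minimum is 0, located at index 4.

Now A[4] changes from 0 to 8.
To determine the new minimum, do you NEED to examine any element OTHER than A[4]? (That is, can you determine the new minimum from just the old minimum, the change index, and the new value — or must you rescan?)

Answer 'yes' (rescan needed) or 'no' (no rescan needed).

Answer: yes

Derivation:
Old min = 0 at index 4
Change at index 4: 0 -> 8
Index 4 WAS the min and new value 8 > old min 0. Must rescan other elements to find the new min.
Needs rescan: yes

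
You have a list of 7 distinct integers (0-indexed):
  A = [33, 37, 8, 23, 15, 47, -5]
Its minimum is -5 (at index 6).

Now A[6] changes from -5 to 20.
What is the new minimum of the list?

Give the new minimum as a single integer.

Answer: 8

Derivation:
Old min = -5 (at index 6)
Change: A[6] -5 -> 20
Changed element WAS the min. Need to check: is 20 still <= all others?
  Min of remaining elements: 8
  New min = min(20, 8) = 8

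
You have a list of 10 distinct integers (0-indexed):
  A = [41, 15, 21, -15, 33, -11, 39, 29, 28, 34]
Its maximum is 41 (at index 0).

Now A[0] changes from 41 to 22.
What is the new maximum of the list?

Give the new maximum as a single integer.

Old max = 41 (at index 0)
Change: A[0] 41 -> 22
Changed element WAS the max -> may need rescan.
  Max of remaining elements: 39
  New max = max(22, 39) = 39

Answer: 39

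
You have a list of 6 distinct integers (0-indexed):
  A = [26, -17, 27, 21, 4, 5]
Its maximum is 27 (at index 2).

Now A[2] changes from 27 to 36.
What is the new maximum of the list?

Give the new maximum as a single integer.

Old max = 27 (at index 2)
Change: A[2] 27 -> 36
Changed element WAS the max -> may need rescan.
  Max of remaining elements: 26
  New max = max(36, 26) = 36

Answer: 36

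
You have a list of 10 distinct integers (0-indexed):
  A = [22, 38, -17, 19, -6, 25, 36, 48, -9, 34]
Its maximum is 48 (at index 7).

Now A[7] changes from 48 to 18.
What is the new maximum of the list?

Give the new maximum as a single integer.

Old max = 48 (at index 7)
Change: A[7] 48 -> 18
Changed element WAS the max -> may need rescan.
  Max of remaining elements: 38
  New max = max(18, 38) = 38

Answer: 38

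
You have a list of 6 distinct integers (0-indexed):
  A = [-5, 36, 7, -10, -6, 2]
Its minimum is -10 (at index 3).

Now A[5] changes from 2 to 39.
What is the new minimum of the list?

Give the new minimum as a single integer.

Old min = -10 (at index 3)
Change: A[5] 2 -> 39
Changed element was NOT the old min.
  New min = min(old_min, new_val) = min(-10, 39) = -10

Answer: -10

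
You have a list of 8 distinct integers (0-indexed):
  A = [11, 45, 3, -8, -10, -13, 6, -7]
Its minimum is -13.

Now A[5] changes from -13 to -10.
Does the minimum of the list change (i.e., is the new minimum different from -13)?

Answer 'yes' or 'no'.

Answer: yes

Derivation:
Old min = -13
Change: A[5] -13 -> -10
Changed element was the min; new min must be rechecked.
New min = -10; changed? yes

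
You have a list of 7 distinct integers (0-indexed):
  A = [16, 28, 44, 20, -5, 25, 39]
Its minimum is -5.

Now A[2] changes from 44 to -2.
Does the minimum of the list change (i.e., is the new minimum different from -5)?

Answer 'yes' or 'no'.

Answer: no

Derivation:
Old min = -5
Change: A[2] 44 -> -2
Changed element was NOT the min; min changes only if -2 < -5.
New min = -5; changed? no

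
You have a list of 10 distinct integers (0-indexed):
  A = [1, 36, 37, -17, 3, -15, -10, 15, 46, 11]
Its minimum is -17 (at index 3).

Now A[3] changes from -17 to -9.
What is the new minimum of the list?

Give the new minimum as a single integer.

Old min = -17 (at index 3)
Change: A[3] -17 -> -9
Changed element WAS the min. Need to check: is -9 still <= all others?
  Min of remaining elements: -15
  New min = min(-9, -15) = -15

Answer: -15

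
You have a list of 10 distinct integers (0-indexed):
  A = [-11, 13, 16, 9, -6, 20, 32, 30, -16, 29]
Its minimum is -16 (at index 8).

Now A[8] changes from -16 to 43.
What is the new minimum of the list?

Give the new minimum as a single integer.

Answer: -11

Derivation:
Old min = -16 (at index 8)
Change: A[8] -16 -> 43
Changed element WAS the min. Need to check: is 43 still <= all others?
  Min of remaining elements: -11
  New min = min(43, -11) = -11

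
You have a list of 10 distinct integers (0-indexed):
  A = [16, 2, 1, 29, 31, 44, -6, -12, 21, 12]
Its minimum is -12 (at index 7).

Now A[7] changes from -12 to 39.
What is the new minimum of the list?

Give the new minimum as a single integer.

Answer: -6

Derivation:
Old min = -12 (at index 7)
Change: A[7] -12 -> 39
Changed element WAS the min. Need to check: is 39 still <= all others?
  Min of remaining elements: -6
  New min = min(39, -6) = -6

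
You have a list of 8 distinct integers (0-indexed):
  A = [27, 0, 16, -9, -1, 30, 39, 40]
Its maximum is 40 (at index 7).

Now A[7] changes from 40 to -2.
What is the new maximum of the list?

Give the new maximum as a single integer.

Answer: 39

Derivation:
Old max = 40 (at index 7)
Change: A[7] 40 -> -2
Changed element WAS the max -> may need rescan.
  Max of remaining elements: 39
  New max = max(-2, 39) = 39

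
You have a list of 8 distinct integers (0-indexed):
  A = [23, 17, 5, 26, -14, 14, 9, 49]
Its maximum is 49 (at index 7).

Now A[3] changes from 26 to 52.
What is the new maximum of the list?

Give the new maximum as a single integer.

Answer: 52

Derivation:
Old max = 49 (at index 7)
Change: A[3] 26 -> 52
Changed element was NOT the old max.
  New max = max(old_max, new_val) = max(49, 52) = 52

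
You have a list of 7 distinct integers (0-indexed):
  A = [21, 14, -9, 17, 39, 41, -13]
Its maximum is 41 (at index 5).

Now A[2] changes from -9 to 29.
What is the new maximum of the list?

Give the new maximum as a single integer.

Answer: 41

Derivation:
Old max = 41 (at index 5)
Change: A[2] -9 -> 29
Changed element was NOT the old max.
  New max = max(old_max, new_val) = max(41, 29) = 41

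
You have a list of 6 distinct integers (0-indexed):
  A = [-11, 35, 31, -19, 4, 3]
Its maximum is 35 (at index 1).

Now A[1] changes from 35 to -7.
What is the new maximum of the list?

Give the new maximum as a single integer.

Old max = 35 (at index 1)
Change: A[1] 35 -> -7
Changed element WAS the max -> may need rescan.
  Max of remaining elements: 31
  New max = max(-7, 31) = 31

Answer: 31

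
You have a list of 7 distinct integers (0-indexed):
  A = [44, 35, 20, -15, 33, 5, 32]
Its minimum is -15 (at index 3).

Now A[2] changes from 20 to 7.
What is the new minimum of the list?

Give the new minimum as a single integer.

Answer: -15

Derivation:
Old min = -15 (at index 3)
Change: A[2] 20 -> 7
Changed element was NOT the old min.
  New min = min(old_min, new_val) = min(-15, 7) = -15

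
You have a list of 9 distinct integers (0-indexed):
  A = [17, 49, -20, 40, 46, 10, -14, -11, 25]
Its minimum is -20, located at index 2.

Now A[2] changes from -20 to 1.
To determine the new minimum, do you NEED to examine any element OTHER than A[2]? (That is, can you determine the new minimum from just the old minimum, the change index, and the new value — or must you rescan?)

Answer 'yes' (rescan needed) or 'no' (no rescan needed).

Old min = -20 at index 2
Change at index 2: -20 -> 1
Index 2 WAS the min and new value 1 > old min -20. Must rescan other elements to find the new min.
Needs rescan: yes

Answer: yes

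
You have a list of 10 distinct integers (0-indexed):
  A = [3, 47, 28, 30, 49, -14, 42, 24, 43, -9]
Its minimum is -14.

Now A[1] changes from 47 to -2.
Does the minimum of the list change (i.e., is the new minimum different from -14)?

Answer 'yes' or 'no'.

Old min = -14
Change: A[1] 47 -> -2
Changed element was NOT the min; min changes only if -2 < -14.
New min = -14; changed? no

Answer: no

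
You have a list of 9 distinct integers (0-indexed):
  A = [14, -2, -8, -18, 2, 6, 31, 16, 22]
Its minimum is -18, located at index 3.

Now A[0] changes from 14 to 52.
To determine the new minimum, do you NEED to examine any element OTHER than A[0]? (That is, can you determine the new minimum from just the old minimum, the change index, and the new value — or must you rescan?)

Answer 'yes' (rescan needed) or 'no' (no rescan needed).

Answer: no

Derivation:
Old min = -18 at index 3
Change at index 0: 14 -> 52
Index 0 was NOT the min. New min = min(-18, 52). No rescan of other elements needed.
Needs rescan: no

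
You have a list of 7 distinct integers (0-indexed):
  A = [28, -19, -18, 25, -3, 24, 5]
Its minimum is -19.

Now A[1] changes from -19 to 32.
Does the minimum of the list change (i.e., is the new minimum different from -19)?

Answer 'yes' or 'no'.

Old min = -19
Change: A[1] -19 -> 32
Changed element was the min; new min must be rechecked.
New min = -18; changed? yes

Answer: yes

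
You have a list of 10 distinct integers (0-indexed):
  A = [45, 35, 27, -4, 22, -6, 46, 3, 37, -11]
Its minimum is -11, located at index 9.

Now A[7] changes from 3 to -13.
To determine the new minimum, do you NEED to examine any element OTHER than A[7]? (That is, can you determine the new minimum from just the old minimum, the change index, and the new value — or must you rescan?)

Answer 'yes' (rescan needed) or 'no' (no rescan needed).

Answer: no

Derivation:
Old min = -11 at index 9
Change at index 7: 3 -> -13
Index 7 was NOT the min. New min = min(-11, -13). No rescan of other elements needed.
Needs rescan: no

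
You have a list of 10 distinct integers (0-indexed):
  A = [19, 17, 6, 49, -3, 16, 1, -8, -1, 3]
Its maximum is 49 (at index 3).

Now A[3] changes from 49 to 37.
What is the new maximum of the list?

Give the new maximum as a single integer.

Old max = 49 (at index 3)
Change: A[3] 49 -> 37
Changed element WAS the max -> may need rescan.
  Max of remaining elements: 19
  New max = max(37, 19) = 37

Answer: 37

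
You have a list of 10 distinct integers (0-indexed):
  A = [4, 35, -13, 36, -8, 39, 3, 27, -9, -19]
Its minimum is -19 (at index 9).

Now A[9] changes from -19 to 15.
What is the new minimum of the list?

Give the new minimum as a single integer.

Old min = -19 (at index 9)
Change: A[9] -19 -> 15
Changed element WAS the min. Need to check: is 15 still <= all others?
  Min of remaining elements: -13
  New min = min(15, -13) = -13

Answer: -13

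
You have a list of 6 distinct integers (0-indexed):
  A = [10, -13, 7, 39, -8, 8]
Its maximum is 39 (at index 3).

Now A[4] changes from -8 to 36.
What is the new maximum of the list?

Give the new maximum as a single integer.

Old max = 39 (at index 3)
Change: A[4] -8 -> 36
Changed element was NOT the old max.
  New max = max(old_max, new_val) = max(39, 36) = 39

Answer: 39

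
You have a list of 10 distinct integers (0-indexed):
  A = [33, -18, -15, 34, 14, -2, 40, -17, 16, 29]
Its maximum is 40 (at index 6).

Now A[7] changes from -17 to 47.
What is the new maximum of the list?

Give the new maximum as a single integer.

Old max = 40 (at index 6)
Change: A[7] -17 -> 47
Changed element was NOT the old max.
  New max = max(old_max, new_val) = max(40, 47) = 47

Answer: 47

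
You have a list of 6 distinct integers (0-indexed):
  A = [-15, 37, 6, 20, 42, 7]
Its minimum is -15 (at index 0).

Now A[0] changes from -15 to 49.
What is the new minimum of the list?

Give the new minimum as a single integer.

Answer: 6

Derivation:
Old min = -15 (at index 0)
Change: A[0] -15 -> 49
Changed element WAS the min. Need to check: is 49 still <= all others?
  Min of remaining elements: 6
  New min = min(49, 6) = 6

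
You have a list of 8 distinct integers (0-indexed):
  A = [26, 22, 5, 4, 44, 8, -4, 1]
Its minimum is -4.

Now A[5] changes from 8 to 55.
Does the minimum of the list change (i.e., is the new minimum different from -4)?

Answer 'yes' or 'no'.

Answer: no

Derivation:
Old min = -4
Change: A[5] 8 -> 55
Changed element was NOT the min; min changes only if 55 < -4.
New min = -4; changed? no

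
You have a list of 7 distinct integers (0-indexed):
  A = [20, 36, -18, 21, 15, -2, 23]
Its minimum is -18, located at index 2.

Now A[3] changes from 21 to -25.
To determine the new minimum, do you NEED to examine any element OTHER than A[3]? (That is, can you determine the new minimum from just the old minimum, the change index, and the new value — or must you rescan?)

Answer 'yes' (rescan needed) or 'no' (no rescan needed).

Old min = -18 at index 2
Change at index 3: 21 -> -25
Index 3 was NOT the min. New min = min(-18, -25). No rescan of other elements needed.
Needs rescan: no

Answer: no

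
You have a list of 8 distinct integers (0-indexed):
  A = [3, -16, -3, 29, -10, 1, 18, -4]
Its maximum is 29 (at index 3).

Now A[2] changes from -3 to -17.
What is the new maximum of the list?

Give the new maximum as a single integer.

Answer: 29

Derivation:
Old max = 29 (at index 3)
Change: A[2] -3 -> -17
Changed element was NOT the old max.
  New max = max(old_max, new_val) = max(29, -17) = 29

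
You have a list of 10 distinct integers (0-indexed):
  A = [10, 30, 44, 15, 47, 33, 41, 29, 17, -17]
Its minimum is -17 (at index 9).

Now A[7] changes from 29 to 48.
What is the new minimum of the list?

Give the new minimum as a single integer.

Old min = -17 (at index 9)
Change: A[7] 29 -> 48
Changed element was NOT the old min.
  New min = min(old_min, new_val) = min(-17, 48) = -17

Answer: -17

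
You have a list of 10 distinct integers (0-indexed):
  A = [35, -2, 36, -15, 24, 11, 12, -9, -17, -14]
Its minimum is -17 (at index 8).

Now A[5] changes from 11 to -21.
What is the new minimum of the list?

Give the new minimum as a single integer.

Answer: -21

Derivation:
Old min = -17 (at index 8)
Change: A[5] 11 -> -21
Changed element was NOT the old min.
  New min = min(old_min, new_val) = min(-17, -21) = -21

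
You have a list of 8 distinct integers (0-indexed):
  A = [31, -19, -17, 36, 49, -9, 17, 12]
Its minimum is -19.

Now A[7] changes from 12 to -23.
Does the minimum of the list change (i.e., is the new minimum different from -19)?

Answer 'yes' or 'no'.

Answer: yes

Derivation:
Old min = -19
Change: A[7] 12 -> -23
Changed element was NOT the min; min changes only if -23 < -19.
New min = -23; changed? yes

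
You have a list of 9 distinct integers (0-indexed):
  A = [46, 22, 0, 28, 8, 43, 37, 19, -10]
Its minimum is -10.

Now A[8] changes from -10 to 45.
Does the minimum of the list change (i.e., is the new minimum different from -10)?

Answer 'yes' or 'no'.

Old min = -10
Change: A[8] -10 -> 45
Changed element was the min; new min must be rechecked.
New min = 0; changed? yes

Answer: yes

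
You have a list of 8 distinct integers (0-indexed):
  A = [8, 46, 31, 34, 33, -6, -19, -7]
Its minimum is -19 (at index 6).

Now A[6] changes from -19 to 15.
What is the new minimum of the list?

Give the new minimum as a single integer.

Answer: -7

Derivation:
Old min = -19 (at index 6)
Change: A[6] -19 -> 15
Changed element WAS the min. Need to check: is 15 still <= all others?
  Min of remaining elements: -7
  New min = min(15, -7) = -7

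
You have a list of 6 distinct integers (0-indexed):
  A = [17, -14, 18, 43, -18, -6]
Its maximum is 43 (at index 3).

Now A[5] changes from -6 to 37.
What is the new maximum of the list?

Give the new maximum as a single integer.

Old max = 43 (at index 3)
Change: A[5] -6 -> 37
Changed element was NOT the old max.
  New max = max(old_max, new_val) = max(43, 37) = 43

Answer: 43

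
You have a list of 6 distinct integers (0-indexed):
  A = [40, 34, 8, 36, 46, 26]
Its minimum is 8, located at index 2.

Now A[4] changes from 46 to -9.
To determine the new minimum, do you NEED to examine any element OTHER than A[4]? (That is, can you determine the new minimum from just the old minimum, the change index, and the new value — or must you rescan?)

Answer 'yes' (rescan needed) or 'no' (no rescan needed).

Old min = 8 at index 2
Change at index 4: 46 -> -9
Index 4 was NOT the min. New min = min(8, -9). No rescan of other elements needed.
Needs rescan: no

Answer: no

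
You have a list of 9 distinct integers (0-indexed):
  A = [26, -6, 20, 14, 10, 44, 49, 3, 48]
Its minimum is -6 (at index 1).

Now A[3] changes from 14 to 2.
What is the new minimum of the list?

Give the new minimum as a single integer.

Answer: -6

Derivation:
Old min = -6 (at index 1)
Change: A[3] 14 -> 2
Changed element was NOT the old min.
  New min = min(old_min, new_val) = min(-6, 2) = -6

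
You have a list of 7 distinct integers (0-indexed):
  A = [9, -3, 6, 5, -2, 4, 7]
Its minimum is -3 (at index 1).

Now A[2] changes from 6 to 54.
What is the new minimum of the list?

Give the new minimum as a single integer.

Old min = -3 (at index 1)
Change: A[2] 6 -> 54
Changed element was NOT the old min.
  New min = min(old_min, new_val) = min(-3, 54) = -3

Answer: -3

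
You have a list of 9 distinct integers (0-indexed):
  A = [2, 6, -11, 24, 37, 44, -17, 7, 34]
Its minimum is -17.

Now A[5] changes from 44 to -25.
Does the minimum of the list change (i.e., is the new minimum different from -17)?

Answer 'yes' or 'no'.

Answer: yes

Derivation:
Old min = -17
Change: A[5] 44 -> -25
Changed element was NOT the min; min changes only if -25 < -17.
New min = -25; changed? yes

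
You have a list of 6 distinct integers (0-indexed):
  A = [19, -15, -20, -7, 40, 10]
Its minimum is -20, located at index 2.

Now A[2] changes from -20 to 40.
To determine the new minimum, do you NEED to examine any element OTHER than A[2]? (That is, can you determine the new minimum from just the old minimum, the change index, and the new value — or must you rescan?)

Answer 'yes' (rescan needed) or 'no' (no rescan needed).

Old min = -20 at index 2
Change at index 2: -20 -> 40
Index 2 WAS the min and new value 40 > old min -20. Must rescan other elements to find the new min.
Needs rescan: yes

Answer: yes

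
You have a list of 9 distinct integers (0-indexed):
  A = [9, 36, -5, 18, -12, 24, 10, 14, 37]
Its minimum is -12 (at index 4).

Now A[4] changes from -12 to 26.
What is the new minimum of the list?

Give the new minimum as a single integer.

Answer: -5

Derivation:
Old min = -12 (at index 4)
Change: A[4] -12 -> 26
Changed element WAS the min. Need to check: is 26 still <= all others?
  Min of remaining elements: -5
  New min = min(26, -5) = -5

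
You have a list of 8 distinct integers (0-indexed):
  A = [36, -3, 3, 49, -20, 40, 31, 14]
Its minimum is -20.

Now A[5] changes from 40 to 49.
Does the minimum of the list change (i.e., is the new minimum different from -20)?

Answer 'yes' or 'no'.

Answer: no

Derivation:
Old min = -20
Change: A[5] 40 -> 49
Changed element was NOT the min; min changes only if 49 < -20.
New min = -20; changed? no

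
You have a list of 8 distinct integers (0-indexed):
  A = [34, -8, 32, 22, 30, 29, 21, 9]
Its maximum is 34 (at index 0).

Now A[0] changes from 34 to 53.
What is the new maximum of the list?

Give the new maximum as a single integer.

Old max = 34 (at index 0)
Change: A[0] 34 -> 53
Changed element WAS the max -> may need rescan.
  Max of remaining elements: 32
  New max = max(53, 32) = 53

Answer: 53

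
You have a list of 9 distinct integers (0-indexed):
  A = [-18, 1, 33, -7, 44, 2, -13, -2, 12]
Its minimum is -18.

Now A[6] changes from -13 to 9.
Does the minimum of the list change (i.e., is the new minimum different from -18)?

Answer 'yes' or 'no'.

Old min = -18
Change: A[6] -13 -> 9
Changed element was NOT the min; min changes only if 9 < -18.
New min = -18; changed? no

Answer: no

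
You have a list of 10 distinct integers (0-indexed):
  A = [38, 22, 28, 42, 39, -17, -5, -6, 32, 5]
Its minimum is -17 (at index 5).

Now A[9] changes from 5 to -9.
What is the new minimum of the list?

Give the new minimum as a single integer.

Answer: -17

Derivation:
Old min = -17 (at index 5)
Change: A[9] 5 -> -9
Changed element was NOT the old min.
  New min = min(old_min, new_val) = min(-17, -9) = -17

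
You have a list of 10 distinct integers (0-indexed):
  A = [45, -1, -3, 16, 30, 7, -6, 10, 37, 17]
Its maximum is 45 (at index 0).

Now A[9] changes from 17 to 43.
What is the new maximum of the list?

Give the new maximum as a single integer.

Old max = 45 (at index 0)
Change: A[9] 17 -> 43
Changed element was NOT the old max.
  New max = max(old_max, new_val) = max(45, 43) = 45

Answer: 45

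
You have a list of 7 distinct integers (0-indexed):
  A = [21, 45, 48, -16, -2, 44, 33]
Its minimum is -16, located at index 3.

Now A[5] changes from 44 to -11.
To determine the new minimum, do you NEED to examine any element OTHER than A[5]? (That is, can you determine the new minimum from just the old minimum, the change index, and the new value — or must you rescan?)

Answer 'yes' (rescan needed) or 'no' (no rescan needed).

Answer: no

Derivation:
Old min = -16 at index 3
Change at index 5: 44 -> -11
Index 5 was NOT the min. New min = min(-16, -11). No rescan of other elements needed.
Needs rescan: no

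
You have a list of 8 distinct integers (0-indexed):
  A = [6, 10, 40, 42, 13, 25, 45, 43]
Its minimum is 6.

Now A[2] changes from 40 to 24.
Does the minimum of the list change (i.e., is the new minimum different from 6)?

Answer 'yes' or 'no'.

Answer: no

Derivation:
Old min = 6
Change: A[2] 40 -> 24
Changed element was NOT the min; min changes only if 24 < 6.
New min = 6; changed? no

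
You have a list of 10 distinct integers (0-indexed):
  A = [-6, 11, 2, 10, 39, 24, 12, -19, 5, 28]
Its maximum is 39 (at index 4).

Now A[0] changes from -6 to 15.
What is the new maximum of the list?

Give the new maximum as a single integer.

Old max = 39 (at index 4)
Change: A[0] -6 -> 15
Changed element was NOT the old max.
  New max = max(old_max, new_val) = max(39, 15) = 39

Answer: 39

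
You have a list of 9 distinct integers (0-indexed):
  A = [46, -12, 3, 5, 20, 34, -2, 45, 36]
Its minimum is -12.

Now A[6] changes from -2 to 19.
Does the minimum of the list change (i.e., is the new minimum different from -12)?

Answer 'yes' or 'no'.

Old min = -12
Change: A[6] -2 -> 19
Changed element was NOT the min; min changes only if 19 < -12.
New min = -12; changed? no

Answer: no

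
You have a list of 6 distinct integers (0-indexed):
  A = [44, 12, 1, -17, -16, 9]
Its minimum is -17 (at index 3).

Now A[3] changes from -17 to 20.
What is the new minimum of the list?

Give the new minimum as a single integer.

Answer: -16

Derivation:
Old min = -17 (at index 3)
Change: A[3] -17 -> 20
Changed element WAS the min. Need to check: is 20 still <= all others?
  Min of remaining elements: -16
  New min = min(20, -16) = -16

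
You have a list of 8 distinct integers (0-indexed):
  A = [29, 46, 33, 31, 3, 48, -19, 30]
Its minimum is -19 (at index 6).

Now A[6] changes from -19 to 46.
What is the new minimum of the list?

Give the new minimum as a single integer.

Answer: 3

Derivation:
Old min = -19 (at index 6)
Change: A[6] -19 -> 46
Changed element WAS the min. Need to check: is 46 still <= all others?
  Min of remaining elements: 3
  New min = min(46, 3) = 3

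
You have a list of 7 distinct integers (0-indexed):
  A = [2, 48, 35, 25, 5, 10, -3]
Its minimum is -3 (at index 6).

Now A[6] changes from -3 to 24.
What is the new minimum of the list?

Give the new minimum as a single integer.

Old min = -3 (at index 6)
Change: A[6] -3 -> 24
Changed element WAS the min. Need to check: is 24 still <= all others?
  Min of remaining elements: 2
  New min = min(24, 2) = 2

Answer: 2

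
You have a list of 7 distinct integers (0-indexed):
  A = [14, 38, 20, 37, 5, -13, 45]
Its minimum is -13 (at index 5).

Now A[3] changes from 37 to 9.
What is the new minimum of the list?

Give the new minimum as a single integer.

Answer: -13

Derivation:
Old min = -13 (at index 5)
Change: A[3] 37 -> 9
Changed element was NOT the old min.
  New min = min(old_min, new_val) = min(-13, 9) = -13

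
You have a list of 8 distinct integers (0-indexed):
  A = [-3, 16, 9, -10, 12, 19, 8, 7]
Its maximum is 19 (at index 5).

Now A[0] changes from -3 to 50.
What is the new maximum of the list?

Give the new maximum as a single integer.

Old max = 19 (at index 5)
Change: A[0] -3 -> 50
Changed element was NOT the old max.
  New max = max(old_max, new_val) = max(19, 50) = 50

Answer: 50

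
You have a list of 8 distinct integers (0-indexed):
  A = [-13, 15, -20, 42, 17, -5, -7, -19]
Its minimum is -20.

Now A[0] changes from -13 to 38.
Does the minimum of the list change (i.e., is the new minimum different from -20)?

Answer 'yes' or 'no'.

Old min = -20
Change: A[0] -13 -> 38
Changed element was NOT the min; min changes only if 38 < -20.
New min = -20; changed? no

Answer: no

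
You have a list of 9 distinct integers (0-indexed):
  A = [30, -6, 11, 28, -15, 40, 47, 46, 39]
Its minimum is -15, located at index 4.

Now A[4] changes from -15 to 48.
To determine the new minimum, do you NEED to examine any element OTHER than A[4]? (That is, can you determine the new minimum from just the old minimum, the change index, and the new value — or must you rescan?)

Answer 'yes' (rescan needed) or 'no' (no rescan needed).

Answer: yes

Derivation:
Old min = -15 at index 4
Change at index 4: -15 -> 48
Index 4 WAS the min and new value 48 > old min -15. Must rescan other elements to find the new min.
Needs rescan: yes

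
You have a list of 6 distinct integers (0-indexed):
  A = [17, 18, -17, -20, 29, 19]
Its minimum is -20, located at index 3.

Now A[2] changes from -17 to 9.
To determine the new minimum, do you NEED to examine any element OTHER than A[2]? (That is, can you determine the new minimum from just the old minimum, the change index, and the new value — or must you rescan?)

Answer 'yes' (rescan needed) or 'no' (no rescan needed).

Old min = -20 at index 3
Change at index 2: -17 -> 9
Index 2 was NOT the min. New min = min(-20, 9). No rescan of other elements needed.
Needs rescan: no

Answer: no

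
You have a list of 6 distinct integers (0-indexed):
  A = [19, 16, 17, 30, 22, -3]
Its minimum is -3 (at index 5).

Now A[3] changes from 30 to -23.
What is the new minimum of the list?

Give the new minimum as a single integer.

Old min = -3 (at index 5)
Change: A[3] 30 -> -23
Changed element was NOT the old min.
  New min = min(old_min, new_val) = min(-3, -23) = -23

Answer: -23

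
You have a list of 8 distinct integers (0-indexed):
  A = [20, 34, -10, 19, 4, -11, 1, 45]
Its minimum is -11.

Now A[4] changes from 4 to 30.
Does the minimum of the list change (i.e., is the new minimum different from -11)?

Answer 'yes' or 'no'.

Old min = -11
Change: A[4] 4 -> 30
Changed element was NOT the min; min changes only if 30 < -11.
New min = -11; changed? no

Answer: no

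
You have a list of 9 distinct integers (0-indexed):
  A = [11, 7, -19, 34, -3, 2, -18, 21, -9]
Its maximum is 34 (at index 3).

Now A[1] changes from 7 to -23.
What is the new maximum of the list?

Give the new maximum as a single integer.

Old max = 34 (at index 3)
Change: A[1] 7 -> -23
Changed element was NOT the old max.
  New max = max(old_max, new_val) = max(34, -23) = 34

Answer: 34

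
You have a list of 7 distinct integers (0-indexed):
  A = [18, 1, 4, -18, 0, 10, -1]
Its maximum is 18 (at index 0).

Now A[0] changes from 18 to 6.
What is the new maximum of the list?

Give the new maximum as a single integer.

Old max = 18 (at index 0)
Change: A[0] 18 -> 6
Changed element WAS the max -> may need rescan.
  Max of remaining elements: 10
  New max = max(6, 10) = 10

Answer: 10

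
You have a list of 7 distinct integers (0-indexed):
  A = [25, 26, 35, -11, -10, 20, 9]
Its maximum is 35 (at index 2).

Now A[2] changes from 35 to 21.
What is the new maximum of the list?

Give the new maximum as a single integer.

Old max = 35 (at index 2)
Change: A[2] 35 -> 21
Changed element WAS the max -> may need rescan.
  Max of remaining elements: 26
  New max = max(21, 26) = 26

Answer: 26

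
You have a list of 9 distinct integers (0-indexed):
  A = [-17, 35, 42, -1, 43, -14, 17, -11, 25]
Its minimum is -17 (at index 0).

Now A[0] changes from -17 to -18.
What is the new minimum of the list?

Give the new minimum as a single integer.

Old min = -17 (at index 0)
Change: A[0] -17 -> -18
Changed element WAS the min. Need to check: is -18 still <= all others?
  Min of remaining elements: -14
  New min = min(-18, -14) = -18

Answer: -18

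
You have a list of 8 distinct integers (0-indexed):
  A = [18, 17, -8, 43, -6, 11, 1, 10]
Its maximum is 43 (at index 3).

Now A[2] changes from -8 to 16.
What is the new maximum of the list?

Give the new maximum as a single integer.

Old max = 43 (at index 3)
Change: A[2] -8 -> 16
Changed element was NOT the old max.
  New max = max(old_max, new_val) = max(43, 16) = 43

Answer: 43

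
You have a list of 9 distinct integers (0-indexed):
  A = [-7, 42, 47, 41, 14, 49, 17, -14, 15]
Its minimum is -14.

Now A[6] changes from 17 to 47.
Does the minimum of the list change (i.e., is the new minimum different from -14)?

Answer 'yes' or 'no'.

Answer: no

Derivation:
Old min = -14
Change: A[6] 17 -> 47
Changed element was NOT the min; min changes only if 47 < -14.
New min = -14; changed? no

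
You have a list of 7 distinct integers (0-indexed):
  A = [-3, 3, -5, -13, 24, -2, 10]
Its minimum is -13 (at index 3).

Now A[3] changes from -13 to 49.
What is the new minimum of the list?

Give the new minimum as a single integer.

Answer: -5

Derivation:
Old min = -13 (at index 3)
Change: A[3] -13 -> 49
Changed element WAS the min. Need to check: is 49 still <= all others?
  Min of remaining elements: -5
  New min = min(49, -5) = -5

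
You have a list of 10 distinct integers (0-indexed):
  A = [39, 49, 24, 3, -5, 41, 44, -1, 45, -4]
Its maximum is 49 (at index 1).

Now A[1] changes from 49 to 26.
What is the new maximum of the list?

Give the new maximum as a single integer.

Old max = 49 (at index 1)
Change: A[1] 49 -> 26
Changed element WAS the max -> may need rescan.
  Max of remaining elements: 45
  New max = max(26, 45) = 45

Answer: 45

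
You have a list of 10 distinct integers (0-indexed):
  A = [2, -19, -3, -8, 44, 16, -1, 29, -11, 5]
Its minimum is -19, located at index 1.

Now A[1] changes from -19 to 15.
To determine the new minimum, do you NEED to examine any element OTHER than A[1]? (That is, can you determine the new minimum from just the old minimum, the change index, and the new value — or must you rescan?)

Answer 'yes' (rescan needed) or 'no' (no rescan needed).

Answer: yes

Derivation:
Old min = -19 at index 1
Change at index 1: -19 -> 15
Index 1 WAS the min and new value 15 > old min -19. Must rescan other elements to find the new min.
Needs rescan: yes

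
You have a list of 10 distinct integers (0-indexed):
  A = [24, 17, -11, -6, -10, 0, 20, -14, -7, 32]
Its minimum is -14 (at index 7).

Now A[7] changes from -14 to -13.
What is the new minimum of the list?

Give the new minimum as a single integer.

Answer: -13

Derivation:
Old min = -14 (at index 7)
Change: A[7] -14 -> -13
Changed element WAS the min. Need to check: is -13 still <= all others?
  Min of remaining elements: -11
  New min = min(-13, -11) = -13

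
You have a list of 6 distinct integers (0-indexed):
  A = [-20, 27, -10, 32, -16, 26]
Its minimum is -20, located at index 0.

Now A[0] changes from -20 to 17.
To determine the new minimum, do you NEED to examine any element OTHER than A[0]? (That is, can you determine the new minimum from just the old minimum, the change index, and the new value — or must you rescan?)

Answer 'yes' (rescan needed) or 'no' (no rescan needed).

Old min = -20 at index 0
Change at index 0: -20 -> 17
Index 0 WAS the min and new value 17 > old min -20. Must rescan other elements to find the new min.
Needs rescan: yes

Answer: yes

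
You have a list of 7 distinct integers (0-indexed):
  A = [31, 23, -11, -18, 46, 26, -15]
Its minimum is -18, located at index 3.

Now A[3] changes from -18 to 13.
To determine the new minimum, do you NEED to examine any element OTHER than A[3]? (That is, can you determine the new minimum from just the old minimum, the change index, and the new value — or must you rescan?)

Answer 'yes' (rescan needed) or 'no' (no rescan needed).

Answer: yes

Derivation:
Old min = -18 at index 3
Change at index 3: -18 -> 13
Index 3 WAS the min and new value 13 > old min -18. Must rescan other elements to find the new min.
Needs rescan: yes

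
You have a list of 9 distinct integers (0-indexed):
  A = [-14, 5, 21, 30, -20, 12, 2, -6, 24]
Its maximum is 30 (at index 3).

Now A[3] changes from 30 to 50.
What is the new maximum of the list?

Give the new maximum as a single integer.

Answer: 50

Derivation:
Old max = 30 (at index 3)
Change: A[3] 30 -> 50
Changed element WAS the max -> may need rescan.
  Max of remaining elements: 24
  New max = max(50, 24) = 50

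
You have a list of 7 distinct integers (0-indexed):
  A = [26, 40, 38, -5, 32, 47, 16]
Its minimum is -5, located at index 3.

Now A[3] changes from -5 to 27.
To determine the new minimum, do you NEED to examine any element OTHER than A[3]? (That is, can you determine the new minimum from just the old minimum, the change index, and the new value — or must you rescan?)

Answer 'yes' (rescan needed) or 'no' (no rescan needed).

Answer: yes

Derivation:
Old min = -5 at index 3
Change at index 3: -5 -> 27
Index 3 WAS the min and new value 27 > old min -5. Must rescan other elements to find the new min.
Needs rescan: yes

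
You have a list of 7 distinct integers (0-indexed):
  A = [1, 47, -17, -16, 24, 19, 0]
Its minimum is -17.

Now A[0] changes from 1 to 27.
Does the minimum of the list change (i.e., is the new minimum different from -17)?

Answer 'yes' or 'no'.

Old min = -17
Change: A[0] 1 -> 27
Changed element was NOT the min; min changes only if 27 < -17.
New min = -17; changed? no

Answer: no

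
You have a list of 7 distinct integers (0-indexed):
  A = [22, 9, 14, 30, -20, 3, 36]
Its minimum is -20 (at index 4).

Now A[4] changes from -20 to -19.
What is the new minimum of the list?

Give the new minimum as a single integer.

Old min = -20 (at index 4)
Change: A[4] -20 -> -19
Changed element WAS the min. Need to check: is -19 still <= all others?
  Min of remaining elements: 3
  New min = min(-19, 3) = -19

Answer: -19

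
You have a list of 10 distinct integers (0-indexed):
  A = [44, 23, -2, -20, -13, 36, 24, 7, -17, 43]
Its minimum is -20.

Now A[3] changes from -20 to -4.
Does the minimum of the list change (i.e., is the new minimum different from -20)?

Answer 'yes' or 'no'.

Answer: yes

Derivation:
Old min = -20
Change: A[3] -20 -> -4
Changed element was the min; new min must be rechecked.
New min = -17; changed? yes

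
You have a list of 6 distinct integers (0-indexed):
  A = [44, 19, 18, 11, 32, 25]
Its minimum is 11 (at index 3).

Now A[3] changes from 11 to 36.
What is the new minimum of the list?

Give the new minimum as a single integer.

Old min = 11 (at index 3)
Change: A[3] 11 -> 36
Changed element WAS the min. Need to check: is 36 still <= all others?
  Min of remaining elements: 18
  New min = min(36, 18) = 18

Answer: 18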